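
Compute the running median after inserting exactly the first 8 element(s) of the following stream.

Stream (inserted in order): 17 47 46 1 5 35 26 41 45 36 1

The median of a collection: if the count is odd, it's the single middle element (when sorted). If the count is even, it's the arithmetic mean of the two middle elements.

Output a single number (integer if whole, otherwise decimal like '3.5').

Step 1: insert 17 -> lo=[17] (size 1, max 17) hi=[] (size 0) -> median=17
Step 2: insert 47 -> lo=[17] (size 1, max 17) hi=[47] (size 1, min 47) -> median=32
Step 3: insert 46 -> lo=[17, 46] (size 2, max 46) hi=[47] (size 1, min 47) -> median=46
Step 4: insert 1 -> lo=[1, 17] (size 2, max 17) hi=[46, 47] (size 2, min 46) -> median=31.5
Step 5: insert 5 -> lo=[1, 5, 17] (size 3, max 17) hi=[46, 47] (size 2, min 46) -> median=17
Step 6: insert 35 -> lo=[1, 5, 17] (size 3, max 17) hi=[35, 46, 47] (size 3, min 35) -> median=26
Step 7: insert 26 -> lo=[1, 5, 17, 26] (size 4, max 26) hi=[35, 46, 47] (size 3, min 35) -> median=26
Step 8: insert 41 -> lo=[1, 5, 17, 26] (size 4, max 26) hi=[35, 41, 46, 47] (size 4, min 35) -> median=30.5

Answer: 30.5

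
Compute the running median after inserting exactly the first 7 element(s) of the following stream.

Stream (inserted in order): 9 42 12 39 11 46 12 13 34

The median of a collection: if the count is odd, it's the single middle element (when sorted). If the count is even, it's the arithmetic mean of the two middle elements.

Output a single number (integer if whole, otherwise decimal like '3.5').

Answer: 12

Derivation:
Step 1: insert 9 -> lo=[9] (size 1, max 9) hi=[] (size 0) -> median=9
Step 2: insert 42 -> lo=[9] (size 1, max 9) hi=[42] (size 1, min 42) -> median=25.5
Step 3: insert 12 -> lo=[9, 12] (size 2, max 12) hi=[42] (size 1, min 42) -> median=12
Step 4: insert 39 -> lo=[9, 12] (size 2, max 12) hi=[39, 42] (size 2, min 39) -> median=25.5
Step 5: insert 11 -> lo=[9, 11, 12] (size 3, max 12) hi=[39, 42] (size 2, min 39) -> median=12
Step 6: insert 46 -> lo=[9, 11, 12] (size 3, max 12) hi=[39, 42, 46] (size 3, min 39) -> median=25.5
Step 7: insert 12 -> lo=[9, 11, 12, 12] (size 4, max 12) hi=[39, 42, 46] (size 3, min 39) -> median=12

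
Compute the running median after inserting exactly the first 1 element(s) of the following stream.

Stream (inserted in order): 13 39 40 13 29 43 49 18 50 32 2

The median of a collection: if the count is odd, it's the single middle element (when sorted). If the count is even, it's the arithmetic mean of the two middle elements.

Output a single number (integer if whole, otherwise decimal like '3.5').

Step 1: insert 13 -> lo=[13] (size 1, max 13) hi=[] (size 0) -> median=13

Answer: 13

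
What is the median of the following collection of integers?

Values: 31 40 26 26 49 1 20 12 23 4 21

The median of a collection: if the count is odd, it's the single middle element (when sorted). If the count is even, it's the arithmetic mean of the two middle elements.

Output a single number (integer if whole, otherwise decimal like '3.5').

Step 1: insert 31 -> lo=[31] (size 1, max 31) hi=[] (size 0) -> median=31
Step 2: insert 40 -> lo=[31] (size 1, max 31) hi=[40] (size 1, min 40) -> median=35.5
Step 3: insert 26 -> lo=[26, 31] (size 2, max 31) hi=[40] (size 1, min 40) -> median=31
Step 4: insert 26 -> lo=[26, 26] (size 2, max 26) hi=[31, 40] (size 2, min 31) -> median=28.5
Step 5: insert 49 -> lo=[26, 26, 31] (size 3, max 31) hi=[40, 49] (size 2, min 40) -> median=31
Step 6: insert 1 -> lo=[1, 26, 26] (size 3, max 26) hi=[31, 40, 49] (size 3, min 31) -> median=28.5
Step 7: insert 20 -> lo=[1, 20, 26, 26] (size 4, max 26) hi=[31, 40, 49] (size 3, min 31) -> median=26
Step 8: insert 12 -> lo=[1, 12, 20, 26] (size 4, max 26) hi=[26, 31, 40, 49] (size 4, min 26) -> median=26
Step 9: insert 23 -> lo=[1, 12, 20, 23, 26] (size 5, max 26) hi=[26, 31, 40, 49] (size 4, min 26) -> median=26
Step 10: insert 4 -> lo=[1, 4, 12, 20, 23] (size 5, max 23) hi=[26, 26, 31, 40, 49] (size 5, min 26) -> median=24.5
Step 11: insert 21 -> lo=[1, 4, 12, 20, 21, 23] (size 6, max 23) hi=[26, 26, 31, 40, 49] (size 5, min 26) -> median=23

Answer: 23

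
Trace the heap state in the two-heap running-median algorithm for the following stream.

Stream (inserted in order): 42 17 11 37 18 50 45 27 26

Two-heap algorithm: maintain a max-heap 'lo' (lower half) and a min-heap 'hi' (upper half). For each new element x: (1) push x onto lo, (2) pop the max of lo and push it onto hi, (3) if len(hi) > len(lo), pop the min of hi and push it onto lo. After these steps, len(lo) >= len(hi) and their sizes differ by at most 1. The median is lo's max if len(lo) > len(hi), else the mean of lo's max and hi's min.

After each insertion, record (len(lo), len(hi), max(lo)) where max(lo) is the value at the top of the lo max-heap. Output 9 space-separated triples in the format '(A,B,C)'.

Step 1: insert 42 -> lo=[42] hi=[] -> (len(lo)=1, len(hi)=0, max(lo)=42)
Step 2: insert 17 -> lo=[17] hi=[42] -> (len(lo)=1, len(hi)=1, max(lo)=17)
Step 3: insert 11 -> lo=[11, 17] hi=[42] -> (len(lo)=2, len(hi)=1, max(lo)=17)
Step 4: insert 37 -> lo=[11, 17] hi=[37, 42] -> (len(lo)=2, len(hi)=2, max(lo)=17)
Step 5: insert 18 -> lo=[11, 17, 18] hi=[37, 42] -> (len(lo)=3, len(hi)=2, max(lo)=18)
Step 6: insert 50 -> lo=[11, 17, 18] hi=[37, 42, 50] -> (len(lo)=3, len(hi)=3, max(lo)=18)
Step 7: insert 45 -> lo=[11, 17, 18, 37] hi=[42, 45, 50] -> (len(lo)=4, len(hi)=3, max(lo)=37)
Step 8: insert 27 -> lo=[11, 17, 18, 27] hi=[37, 42, 45, 50] -> (len(lo)=4, len(hi)=4, max(lo)=27)
Step 9: insert 26 -> lo=[11, 17, 18, 26, 27] hi=[37, 42, 45, 50] -> (len(lo)=5, len(hi)=4, max(lo)=27)

Answer: (1,0,42) (1,1,17) (2,1,17) (2,2,17) (3,2,18) (3,3,18) (4,3,37) (4,4,27) (5,4,27)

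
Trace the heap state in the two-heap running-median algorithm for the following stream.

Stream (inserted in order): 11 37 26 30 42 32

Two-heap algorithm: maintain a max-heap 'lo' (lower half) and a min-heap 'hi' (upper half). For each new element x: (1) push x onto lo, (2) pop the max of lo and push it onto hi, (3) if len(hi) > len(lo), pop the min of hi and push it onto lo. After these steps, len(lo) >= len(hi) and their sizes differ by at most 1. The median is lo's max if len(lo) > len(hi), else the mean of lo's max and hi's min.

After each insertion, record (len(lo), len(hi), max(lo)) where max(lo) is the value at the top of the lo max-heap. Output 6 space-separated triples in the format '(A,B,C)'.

Answer: (1,0,11) (1,1,11) (2,1,26) (2,2,26) (3,2,30) (3,3,30)

Derivation:
Step 1: insert 11 -> lo=[11] hi=[] -> (len(lo)=1, len(hi)=0, max(lo)=11)
Step 2: insert 37 -> lo=[11] hi=[37] -> (len(lo)=1, len(hi)=1, max(lo)=11)
Step 3: insert 26 -> lo=[11, 26] hi=[37] -> (len(lo)=2, len(hi)=1, max(lo)=26)
Step 4: insert 30 -> lo=[11, 26] hi=[30, 37] -> (len(lo)=2, len(hi)=2, max(lo)=26)
Step 5: insert 42 -> lo=[11, 26, 30] hi=[37, 42] -> (len(lo)=3, len(hi)=2, max(lo)=30)
Step 6: insert 32 -> lo=[11, 26, 30] hi=[32, 37, 42] -> (len(lo)=3, len(hi)=3, max(lo)=30)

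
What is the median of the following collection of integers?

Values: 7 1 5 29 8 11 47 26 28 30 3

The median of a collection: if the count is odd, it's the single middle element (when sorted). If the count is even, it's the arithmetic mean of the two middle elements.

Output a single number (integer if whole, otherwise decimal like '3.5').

Step 1: insert 7 -> lo=[7] (size 1, max 7) hi=[] (size 0) -> median=7
Step 2: insert 1 -> lo=[1] (size 1, max 1) hi=[7] (size 1, min 7) -> median=4
Step 3: insert 5 -> lo=[1, 5] (size 2, max 5) hi=[7] (size 1, min 7) -> median=5
Step 4: insert 29 -> lo=[1, 5] (size 2, max 5) hi=[7, 29] (size 2, min 7) -> median=6
Step 5: insert 8 -> lo=[1, 5, 7] (size 3, max 7) hi=[8, 29] (size 2, min 8) -> median=7
Step 6: insert 11 -> lo=[1, 5, 7] (size 3, max 7) hi=[8, 11, 29] (size 3, min 8) -> median=7.5
Step 7: insert 47 -> lo=[1, 5, 7, 8] (size 4, max 8) hi=[11, 29, 47] (size 3, min 11) -> median=8
Step 8: insert 26 -> lo=[1, 5, 7, 8] (size 4, max 8) hi=[11, 26, 29, 47] (size 4, min 11) -> median=9.5
Step 9: insert 28 -> lo=[1, 5, 7, 8, 11] (size 5, max 11) hi=[26, 28, 29, 47] (size 4, min 26) -> median=11
Step 10: insert 30 -> lo=[1, 5, 7, 8, 11] (size 5, max 11) hi=[26, 28, 29, 30, 47] (size 5, min 26) -> median=18.5
Step 11: insert 3 -> lo=[1, 3, 5, 7, 8, 11] (size 6, max 11) hi=[26, 28, 29, 30, 47] (size 5, min 26) -> median=11

Answer: 11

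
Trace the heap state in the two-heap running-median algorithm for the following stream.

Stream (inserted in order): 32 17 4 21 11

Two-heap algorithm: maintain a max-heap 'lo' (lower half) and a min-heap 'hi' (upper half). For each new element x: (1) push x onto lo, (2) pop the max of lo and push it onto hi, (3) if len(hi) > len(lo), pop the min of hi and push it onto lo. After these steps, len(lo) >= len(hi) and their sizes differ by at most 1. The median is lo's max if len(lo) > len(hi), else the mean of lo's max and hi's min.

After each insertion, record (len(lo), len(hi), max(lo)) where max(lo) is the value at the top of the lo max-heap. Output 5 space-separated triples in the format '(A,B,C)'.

Step 1: insert 32 -> lo=[32] hi=[] -> (len(lo)=1, len(hi)=0, max(lo)=32)
Step 2: insert 17 -> lo=[17] hi=[32] -> (len(lo)=1, len(hi)=1, max(lo)=17)
Step 3: insert 4 -> lo=[4, 17] hi=[32] -> (len(lo)=2, len(hi)=1, max(lo)=17)
Step 4: insert 21 -> lo=[4, 17] hi=[21, 32] -> (len(lo)=2, len(hi)=2, max(lo)=17)
Step 5: insert 11 -> lo=[4, 11, 17] hi=[21, 32] -> (len(lo)=3, len(hi)=2, max(lo)=17)

Answer: (1,0,32) (1,1,17) (2,1,17) (2,2,17) (3,2,17)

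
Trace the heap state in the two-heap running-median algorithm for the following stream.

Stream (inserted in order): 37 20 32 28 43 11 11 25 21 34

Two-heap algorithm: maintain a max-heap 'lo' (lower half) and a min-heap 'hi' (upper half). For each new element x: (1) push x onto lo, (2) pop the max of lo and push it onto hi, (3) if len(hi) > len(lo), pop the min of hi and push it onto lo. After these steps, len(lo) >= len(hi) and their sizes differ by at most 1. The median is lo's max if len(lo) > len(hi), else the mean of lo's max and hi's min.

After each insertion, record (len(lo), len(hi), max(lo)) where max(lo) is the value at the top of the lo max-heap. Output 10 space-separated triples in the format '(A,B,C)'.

Answer: (1,0,37) (1,1,20) (2,1,32) (2,2,28) (3,2,32) (3,3,28) (4,3,28) (4,4,25) (5,4,25) (5,5,25)

Derivation:
Step 1: insert 37 -> lo=[37] hi=[] -> (len(lo)=1, len(hi)=0, max(lo)=37)
Step 2: insert 20 -> lo=[20] hi=[37] -> (len(lo)=1, len(hi)=1, max(lo)=20)
Step 3: insert 32 -> lo=[20, 32] hi=[37] -> (len(lo)=2, len(hi)=1, max(lo)=32)
Step 4: insert 28 -> lo=[20, 28] hi=[32, 37] -> (len(lo)=2, len(hi)=2, max(lo)=28)
Step 5: insert 43 -> lo=[20, 28, 32] hi=[37, 43] -> (len(lo)=3, len(hi)=2, max(lo)=32)
Step 6: insert 11 -> lo=[11, 20, 28] hi=[32, 37, 43] -> (len(lo)=3, len(hi)=3, max(lo)=28)
Step 7: insert 11 -> lo=[11, 11, 20, 28] hi=[32, 37, 43] -> (len(lo)=4, len(hi)=3, max(lo)=28)
Step 8: insert 25 -> lo=[11, 11, 20, 25] hi=[28, 32, 37, 43] -> (len(lo)=4, len(hi)=4, max(lo)=25)
Step 9: insert 21 -> lo=[11, 11, 20, 21, 25] hi=[28, 32, 37, 43] -> (len(lo)=5, len(hi)=4, max(lo)=25)
Step 10: insert 34 -> lo=[11, 11, 20, 21, 25] hi=[28, 32, 34, 37, 43] -> (len(lo)=5, len(hi)=5, max(lo)=25)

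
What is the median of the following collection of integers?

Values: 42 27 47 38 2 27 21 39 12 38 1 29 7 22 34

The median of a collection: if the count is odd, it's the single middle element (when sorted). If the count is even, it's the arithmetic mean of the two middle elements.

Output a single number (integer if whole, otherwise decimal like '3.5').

Answer: 27

Derivation:
Step 1: insert 42 -> lo=[42] (size 1, max 42) hi=[] (size 0) -> median=42
Step 2: insert 27 -> lo=[27] (size 1, max 27) hi=[42] (size 1, min 42) -> median=34.5
Step 3: insert 47 -> lo=[27, 42] (size 2, max 42) hi=[47] (size 1, min 47) -> median=42
Step 4: insert 38 -> lo=[27, 38] (size 2, max 38) hi=[42, 47] (size 2, min 42) -> median=40
Step 5: insert 2 -> lo=[2, 27, 38] (size 3, max 38) hi=[42, 47] (size 2, min 42) -> median=38
Step 6: insert 27 -> lo=[2, 27, 27] (size 3, max 27) hi=[38, 42, 47] (size 3, min 38) -> median=32.5
Step 7: insert 21 -> lo=[2, 21, 27, 27] (size 4, max 27) hi=[38, 42, 47] (size 3, min 38) -> median=27
Step 8: insert 39 -> lo=[2, 21, 27, 27] (size 4, max 27) hi=[38, 39, 42, 47] (size 4, min 38) -> median=32.5
Step 9: insert 12 -> lo=[2, 12, 21, 27, 27] (size 5, max 27) hi=[38, 39, 42, 47] (size 4, min 38) -> median=27
Step 10: insert 38 -> lo=[2, 12, 21, 27, 27] (size 5, max 27) hi=[38, 38, 39, 42, 47] (size 5, min 38) -> median=32.5
Step 11: insert 1 -> lo=[1, 2, 12, 21, 27, 27] (size 6, max 27) hi=[38, 38, 39, 42, 47] (size 5, min 38) -> median=27
Step 12: insert 29 -> lo=[1, 2, 12, 21, 27, 27] (size 6, max 27) hi=[29, 38, 38, 39, 42, 47] (size 6, min 29) -> median=28
Step 13: insert 7 -> lo=[1, 2, 7, 12, 21, 27, 27] (size 7, max 27) hi=[29, 38, 38, 39, 42, 47] (size 6, min 29) -> median=27
Step 14: insert 22 -> lo=[1, 2, 7, 12, 21, 22, 27] (size 7, max 27) hi=[27, 29, 38, 38, 39, 42, 47] (size 7, min 27) -> median=27
Step 15: insert 34 -> lo=[1, 2, 7, 12, 21, 22, 27, 27] (size 8, max 27) hi=[29, 34, 38, 38, 39, 42, 47] (size 7, min 29) -> median=27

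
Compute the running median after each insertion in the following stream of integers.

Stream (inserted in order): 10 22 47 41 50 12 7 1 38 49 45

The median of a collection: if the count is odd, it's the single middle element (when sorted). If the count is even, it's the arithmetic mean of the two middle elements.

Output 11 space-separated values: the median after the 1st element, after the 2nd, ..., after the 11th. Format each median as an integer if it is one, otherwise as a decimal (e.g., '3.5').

Answer: 10 16 22 31.5 41 31.5 22 17 22 30 38

Derivation:
Step 1: insert 10 -> lo=[10] (size 1, max 10) hi=[] (size 0) -> median=10
Step 2: insert 22 -> lo=[10] (size 1, max 10) hi=[22] (size 1, min 22) -> median=16
Step 3: insert 47 -> lo=[10, 22] (size 2, max 22) hi=[47] (size 1, min 47) -> median=22
Step 4: insert 41 -> lo=[10, 22] (size 2, max 22) hi=[41, 47] (size 2, min 41) -> median=31.5
Step 5: insert 50 -> lo=[10, 22, 41] (size 3, max 41) hi=[47, 50] (size 2, min 47) -> median=41
Step 6: insert 12 -> lo=[10, 12, 22] (size 3, max 22) hi=[41, 47, 50] (size 3, min 41) -> median=31.5
Step 7: insert 7 -> lo=[7, 10, 12, 22] (size 4, max 22) hi=[41, 47, 50] (size 3, min 41) -> median=22
Step 8: insert 1 -> lo=[1, 7, 10, 12] (size 4, max 12) hi=[22, 41, 47, 50] (size 4, min 22) -> median=17
Step 9: insert 38 -> lo=[1, 7, 10, 12, 22] (size 5, max 22) hi=[38, 41, 47, 50] (size 4, min 38) -> median=22
Step 10: insert 49 -> lo=[1, 7, 10, 12, 22] (size 5, max 22) hi=[38, 41, 47, 49, 50] (size 5, min 38) -> median=30
Step 11: insert 45 -> lo=[1, 7, 10, 12, 22, 38] (size 6, max 38) hi=[41, 45, 47, 49, 50] (size 5, min 41) -> median=38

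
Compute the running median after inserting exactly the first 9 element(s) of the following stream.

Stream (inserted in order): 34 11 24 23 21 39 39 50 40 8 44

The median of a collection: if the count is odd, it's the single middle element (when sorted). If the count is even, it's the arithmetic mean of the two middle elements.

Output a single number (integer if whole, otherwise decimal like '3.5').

Answer: 34

Derivation:
Step 1: insert 34 -> lo=[34] (size 1, max 34) hi=[] (size 0) -> median=34
Step 2: insert 11 -> lo=[11] (size 1, max 11) hi=[34] (size 1, min 34) -> median=22.5
Step 3: insert 24 -> lo=[11, 24] (size 2, max 24) hi=[34] (size 1, min 34) -> median=24
Step 4: insert 23 -> lo=[11, 23] (size 2, max 23) hi=[24, 34] (size 2, min 24) -> median=23.5
Step 5: insert 21 -> lo=[11, 21, 23] (size 3, max 23) hi=[24, 34] (size 2, min 24) -> median=23
Step 6: insert 39 -> lo=[11, 21, 23] (size 3, max 23) hi=[24, 34, 39] (size 3, min 24) -> median=23.5
Step 7: insert 39 -> lo=[11, 21, 23, 24] (size 4, max 24) hi=[34, 39, 39] (size 3, min 34) -> median=24
Step 8: insert 50 -> lo=[11, 21, 23, 24] (size 4, max 24) hi=[34, 39, 39, 50] (size 4, min 34) -> median=29
Step 9: insert 40 -> lo=[11, 21, 23, 24, 34] (size 5, max 34) hi=[39, 39, 40, 50] (size 4, min 39) -> median=34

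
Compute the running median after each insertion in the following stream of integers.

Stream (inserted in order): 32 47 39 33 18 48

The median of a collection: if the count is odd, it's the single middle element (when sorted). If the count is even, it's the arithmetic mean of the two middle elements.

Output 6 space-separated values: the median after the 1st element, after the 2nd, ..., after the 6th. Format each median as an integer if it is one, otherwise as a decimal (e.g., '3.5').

Answer: 32 39.5 39 36 33 36

Derivation:
Step 1: insert 32 -> lo=[32] (size 1, max 32) hi=[] (size 0) -> median=32
Step 2: insert 47 -> lo=[32] (size 1, max 32) hi=[47] (size 1, min 47) -> median=39.5
Step 3: insert 39 -> lo=[32, 39] (size 2, max 39) hi=[47] (size 1, min 47) -> median=39
Step 4: insert 33 -> lo=[32, 33] (size 2, max 33) hi=[39, 47] (size 2, min 39) -> median=36
Step 5: insert 18 -> lo=[18, 32, 33] (size 3, max 33) hi=[39, 47] (size 2, min 39) -> median=33
Step 6: insert 48 -> lo=[18, 32, 33] (size 3, max 33) hi=[39, 47, 48] (size 3, min 39) -> median=36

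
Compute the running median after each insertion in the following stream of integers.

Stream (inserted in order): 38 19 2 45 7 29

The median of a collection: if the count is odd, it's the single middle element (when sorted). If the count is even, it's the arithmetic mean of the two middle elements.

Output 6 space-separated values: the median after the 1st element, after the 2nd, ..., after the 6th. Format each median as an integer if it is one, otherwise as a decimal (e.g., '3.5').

Step 1: insert 38 -> lo=[38] (size 1, max 38) hi=[] (size 0) -> median=38
Step 2: insert 19 -> lo=[19] (size 1, max 19) hi=[38] (size 1, min 38) -> median=28.5
Step 3: insert 2 -> lo=[2, 19] (size 2, max 19) hi=[38] (size 1, min 38) -> median=19
Step 4: insert 45 -> lo=[2, 19] (size 2, max 19) hi=[38, 45] (size 2, min 38) -> median=28.5
Step 5: insert 7 -> lo=[2, 7, 19] (size 3, max 19) hi=[38, 45] (size 2, min 38) -> median=19
Step 6: insert 29 -> lo=[2, 7, 19] (size 3, max 19) hi=[29, 38, 45] (size 3, min 29) -> median=24

Answer: 38 28.5 19 28.5 19 24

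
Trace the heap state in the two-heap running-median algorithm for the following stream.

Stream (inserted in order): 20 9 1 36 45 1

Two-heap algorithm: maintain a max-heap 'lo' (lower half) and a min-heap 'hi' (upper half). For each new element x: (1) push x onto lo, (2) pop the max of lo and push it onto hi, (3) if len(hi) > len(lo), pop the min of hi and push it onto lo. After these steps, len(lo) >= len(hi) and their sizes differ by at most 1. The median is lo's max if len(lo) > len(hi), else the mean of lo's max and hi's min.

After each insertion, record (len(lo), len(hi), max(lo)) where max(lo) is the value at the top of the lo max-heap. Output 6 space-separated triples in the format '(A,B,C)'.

Step 1: insert 20 -> lo=[20] hi=[] -> (len(lo)=1, len(hi)=0, max(lo)=20)
Step 2: insert 9 -> lo=[9] hi=[20] -> (len(lo)=1, len(hi)=1, max(lo)=9)
Step 3: insert 1 -> lo=[1, 9] hi=[20] -> (len(lo)=2, len(hi)=1, max(lo)=9)
Step 4: insert 36 -> lo=[1, 9] hi=[20, 36] -> (len(lo)=2, len(hi)=2, max(lo)=9)
Step 5: insert 45 -> lo=[1, 9, 20] hi=[36, 45] -> (len(lo)=3, len(hi)=2, max(lo)=20)
Step 6: insert 1 -> lo=[1, 1, 9] hi=[20, 36, 45] -> (len(lo)=3, len(hi)=3, max(lo)=9)

Answer: (1,0,20) (1,1,9) (2,1,9) (2,2,9) (3,2,20) (3,3,9)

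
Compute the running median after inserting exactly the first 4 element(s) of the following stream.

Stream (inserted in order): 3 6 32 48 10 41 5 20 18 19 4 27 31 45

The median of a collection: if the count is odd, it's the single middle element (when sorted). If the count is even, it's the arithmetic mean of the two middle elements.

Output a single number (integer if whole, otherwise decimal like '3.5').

Answer: 19

Derivation:
Step 1: insert 3 -> lo=[3] (size 1, max 3) hi=[] (size 0) -> median=3
Step 2: insert 6 -> lo=[3] (size 1, max 3) hi=[6] (size 1, min 6) -> median=4.5
Step 3: insert 32 -> lo=[3, 6] (size 2, max 6) hi=[32] (size 1, min 32) -> median=6
Step 4: insert 48 -> lo=[3, 6] (size 2, max 6) hi=[32, 48] (size 2, min 32) -> median=19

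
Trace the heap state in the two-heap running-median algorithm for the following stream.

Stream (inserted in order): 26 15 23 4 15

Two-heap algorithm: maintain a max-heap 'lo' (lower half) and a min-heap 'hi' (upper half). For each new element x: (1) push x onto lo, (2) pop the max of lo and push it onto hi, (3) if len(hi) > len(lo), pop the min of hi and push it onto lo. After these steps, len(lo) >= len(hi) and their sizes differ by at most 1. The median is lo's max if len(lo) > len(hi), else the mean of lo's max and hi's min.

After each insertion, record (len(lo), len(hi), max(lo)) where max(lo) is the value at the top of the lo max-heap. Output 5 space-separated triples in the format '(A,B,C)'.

Step 1: insert 26 -> lo=[26] hi=[] -> (len(lo)=1, len(hi)=0, max(lo)=26)
Step 2: insert 15 -> lo=[15] hi=[26] -> (len(lo)=1, len(hi)=1, max(lo)=15)
Step 3: insert 23 -> lo=[15, 23] hi=[26] -> (len(lo)=2, len(hi)=1, max(lo)=23)
Step 4: insert 4 -> lo=[4, 15] hi=[23, 26] -> (len(lo)=2, len(hi)=2, max(lo)=15)
Step 5: insert 15 -> lo=[4, 15, 15] hi=[23, 26] -> (len(lo)=3, len(hi)=2, max(lo)=15)

Answer: (1,0,26) (1,1,15) (2,1,23) (2,2,15) (3,2,15)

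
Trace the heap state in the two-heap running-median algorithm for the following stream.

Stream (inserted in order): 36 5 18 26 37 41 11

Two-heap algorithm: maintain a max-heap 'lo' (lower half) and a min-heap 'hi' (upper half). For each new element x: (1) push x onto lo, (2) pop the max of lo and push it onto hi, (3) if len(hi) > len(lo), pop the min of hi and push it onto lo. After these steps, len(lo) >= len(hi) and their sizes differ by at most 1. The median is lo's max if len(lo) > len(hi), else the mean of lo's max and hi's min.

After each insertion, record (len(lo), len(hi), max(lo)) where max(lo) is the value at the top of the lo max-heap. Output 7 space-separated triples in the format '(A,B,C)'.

Step 1: insert 36 -> lo=[36] hi=[] -> (len(lo)=1, len(hi)=0, max(lo)=36)
Step 2: insert 5 -> lo=[5] hi=[36] -> (len(lo)=1, len(hi)=1, max(lo)=5)
Step 3: insert 18 -> lo=[5, 18] hi=[36] -> (len(lo)=2, len(hi)=1, max(lo)=18)
Step 4: insert 26 -> lo=[5, 18] hi=[26, 36] -> (len(lo)=2, len(hi)=2, max(lo)=18)
Step 5: insert 37 -> lo=[5, 18, 26] hi=[36, 37] -> (len(lo)=3, len(hi)=2, max(lo)=26)
Step 6: insert 41 -> lo=[5, 18, 26] hi=[36, 37, 41] -> (len(lo)=3, len(hi)=3, max(lo)=26)
Step 7: insert 11 -> lo=[5, 11, 18, 26] hi=[36, 37, 41] -> (len(lo)=4, len(hi)=3, max(lo)=26)

Answer: (1,0,36) (1,1,5) (2,1,18) (2,2,18) (3,2,26) (3,3,26) (4,3,26)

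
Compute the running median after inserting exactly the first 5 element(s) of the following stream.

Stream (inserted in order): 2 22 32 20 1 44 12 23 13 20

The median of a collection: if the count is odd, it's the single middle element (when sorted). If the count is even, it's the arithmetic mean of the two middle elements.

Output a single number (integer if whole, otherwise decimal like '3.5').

Answer: 20

Derivation:
Step 1: insert 2 -> lo=[2] (size 1, max 2) hi=[] (size 0) -> median=2
Step 2: insert 22 -> lo=[2] (size 1, max 2) hi=[22] (size 1, min 22) -> median=12
Step 3: insert 32 -> lo=[2, 22] (size 2, max 22) hi=[32] (size 1, min 32) -> median=22
Step 4: insert 20 -> lo=[2, 20] (size 2, max 20) hi=[22, 32] (size 2, min 22) -> median=21
Step 5: insert 1 -> lo=[1, 2, 20] (size 3, max 20) hi=[22, 32] (size 2, min 22) -> median=20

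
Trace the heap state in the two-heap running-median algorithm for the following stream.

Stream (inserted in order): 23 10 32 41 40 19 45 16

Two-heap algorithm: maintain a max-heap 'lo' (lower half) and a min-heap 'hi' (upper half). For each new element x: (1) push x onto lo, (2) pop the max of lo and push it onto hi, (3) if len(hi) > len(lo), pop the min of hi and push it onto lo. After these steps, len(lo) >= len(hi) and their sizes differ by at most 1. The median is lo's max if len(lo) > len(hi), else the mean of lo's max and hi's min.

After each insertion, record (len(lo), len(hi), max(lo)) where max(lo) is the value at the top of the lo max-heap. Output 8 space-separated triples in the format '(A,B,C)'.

Answer: (1,0,23) (1,1,10) (2,1,23) (2,2,23) (3,2,32) (3,3,23) (4,3,32) (4,4,23)

Derivation:
Step 1: insert 23 -> lo=[23] hi=[] -> (len(lo)=1, len(hi)=0, max(lo)=23)
Step 2: insert 10 -> lo=[10] hi=[23] -> (len(lo)=1, len(hi)=1, max(lo)=10)
Step 3: insert 32 -> lo=[10, 23] hi=[32] -> (len(lo)=2, len(hi)=1, max(lo)=23)
Step 4: insert 41 -> lo=[10, 23] hi=[32, 41] -> (len(lo)=2, len(hi)=2, max(lo)=23)
Step 5: insert 40 -> lo=[10, 23, 32] hi=[40, 41] -> (len(lo)=3, len(hi)=2, max(lo)=32)
Step 6: insert 19 -> lo=[10, 19, 23] hi=[32, 40, 41] -> (len(lo)=3, len(hi)=3, max(lo)=23)
Step 7: insert 45 -> lo=[10, 19, 23, 32] hi=[40, 41, 45] -> (len(lo)=4, len(hi)=3, max(lo)=32)
Step 8: insert 16 -> lo=[10, 16, 19, 23] hi=[32, 40, 41, 45] -> (len(lo)=4, len(hi)=4, max(lo)=23)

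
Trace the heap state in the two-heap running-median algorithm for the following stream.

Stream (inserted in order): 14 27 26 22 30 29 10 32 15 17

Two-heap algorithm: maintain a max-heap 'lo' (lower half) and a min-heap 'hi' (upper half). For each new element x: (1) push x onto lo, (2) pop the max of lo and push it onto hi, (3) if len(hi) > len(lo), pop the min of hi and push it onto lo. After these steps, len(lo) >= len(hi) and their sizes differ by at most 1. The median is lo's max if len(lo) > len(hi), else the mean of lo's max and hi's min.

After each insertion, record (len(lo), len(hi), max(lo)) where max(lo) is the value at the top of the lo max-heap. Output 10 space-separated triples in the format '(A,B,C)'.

Step 1: insert 14 -> lo=[14] hi=[] -> (len(lo)=1, len(hi)=0, max(lo)=14)
Step 2: insert 27 -> lo=[14] hi=[27] -> (len(lo)=1, len(hi)=1, max(lo)=14)
Step 3: insert 26 -> lo=[14, 26] hi=[27] -> (len(lo)=2, len(hi)=1, max(lo)=26)
Step 4: insert 22 -> lo=[14, 22] hi=[26, 27] -> (len(lo)=2, len(hi)=2, max(lo)=22)
Step 5: insert 30 -> lo=[14, 22, 26] hi=[27, 30] -> (len(lo)=3, len(hi)=2, max(lo)=26)
Step 6: insert 29 -> lo=[14, 22, 26] hi=[27, 29, 30] -> (len(lo)=3, len(hi)=3, max(lo)=26)
Step 7: insert 10 -> lo=[10, 14, 22, 26] hi=[27, 29, 30] -> (len(lo)=4, len(hi)=3, max(lo)=26)
Step 8: insert 32 -> lo=[10, 14, 22, 26] hi=[27, 29, 30, 32] -> (len(lo)=4, len(hi)=4, max(lo)=26)
Step 9: insert 15 -> lo=[10, 14, 15, 22, 26] hi=[27, 29, 30, 32] -> (len(lo)=5, len(hi)=4, max(lo)=26)
Step 10: insert 17 -> lo=[10, 14, 15, 17, 22] hi=[26, 27, 29, 30, 32] -> (len(lo)=5, len(hi)=5, max(lo)=22)

Answer: (1,0,14) (1,1,14) (2,1,26) (2,2,22) (3,2,26) (3,3,26) (4,3,26) (4,4,26) (5,4,26) (5,5,22)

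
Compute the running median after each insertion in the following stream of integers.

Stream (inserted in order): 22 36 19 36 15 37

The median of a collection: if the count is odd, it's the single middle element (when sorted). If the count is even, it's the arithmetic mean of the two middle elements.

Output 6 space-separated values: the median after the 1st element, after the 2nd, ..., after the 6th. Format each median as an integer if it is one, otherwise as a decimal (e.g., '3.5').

Step 1: insert 22 -> lo=[22] (size 1, max 22) hi=[] (size 0) -> median=22
Step 2: insert 36 -> lo=[22] (size 1, max 22) hi=[36] (size 1, min 36) -> median=29
Step 3: insert 19 -> lo=[19, 22] (size 2, max 22) hi=[36] (size 1, min 36) -> median=22
Step 4: insert 36 -> lo=[19, 22] (size 2, max 22) hi=[36, 36] (size 2, min 36) -> median=29
Step 5: insert 15 -> lo=[15, 19, 22] (size 3, max 22) hi=[36, 36] (size 2, min 36) -> median=22
Step 6: insert 37 -> lo=[15, 19, 22] (size 3, max 22) hi=[36, 36, 37] (size 3, min 36) -> median=29

Answer: 22 29 22 29 22 29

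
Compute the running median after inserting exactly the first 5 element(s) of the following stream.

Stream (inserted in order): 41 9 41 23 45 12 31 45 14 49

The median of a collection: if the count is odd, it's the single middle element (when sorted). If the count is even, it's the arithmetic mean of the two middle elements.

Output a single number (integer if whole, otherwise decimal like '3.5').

Step 1: insert 41 -> lo=[41] (size 1, max 41) hi=[] (size 0) -> median=41
Step 2: insert 9 -> lo=[9] (size 1, max 9) hi=[41] (size 1, min 41) -> median=25
Step 3: insert 41 -> lo=[9, 41] (size 2, max 41) hi=[41] (size 1, min 41) -> median=41
Step 4: insert 23 -> lo=[9, 23] (size 2, max 23) hi=[41, 41] (size 2, min 41) -> median=32
Step 5: insert 45 -> lo=[9, 23, 41] (size 3, max 41) hi=[41, 45] (size 2, min 41) -> median=41

Answer: 41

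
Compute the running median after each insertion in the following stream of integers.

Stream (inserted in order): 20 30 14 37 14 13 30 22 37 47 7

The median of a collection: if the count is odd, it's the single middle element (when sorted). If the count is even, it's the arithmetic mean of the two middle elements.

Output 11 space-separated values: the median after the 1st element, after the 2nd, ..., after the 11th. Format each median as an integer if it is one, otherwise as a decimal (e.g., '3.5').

Step 1: insert 20 -> lo=[20] (size 1, max 20) hi=[] (size 0) -> median=20
Step 2: insert 30 -> lo=[20] (size 1, max 20) hi=[30] (size 1, min 30) -> median=25
Step 3: insert 14 -> lo=[14, 20] (size 2, max 20) hi=[30] (size 1, min 30) -> median=20
Step 4: insert 37 -> lo=[14, 20] (size 2, max 20) hi=[30, 37] (size 2, min 30) -> median=25
Step 5: insert 14 -> lo=[14, 14, 20] (size 3, max 20) hi=[30, 37] (size 2, min 30) -> median=20
Step 6: insert 13 -> lo=[13, 14, 14] (size 3, max 14) hi=[20, 30, 37] (size 3, min 20) -> median=17
Step 7: insert 30 -> lo=[13, 14, 14, 20] (size 4, max 20) hi=[30, 30, 37] (size 3, min 30) -> median=20
Step 8: insert 22 -> lo=[13, 14, 14, 20] (size 4, max 20) hi=[22, 30, 30, 37] (size 4, min 22) -> median=21
Step 9: insert 37 -> lo=[13, 14, 14, 20, 22] (size 5, max 22) hi=[30, 30, 37, 37] (size 4, min 30) -> median=22
Step 10: insert 47 -> lo=[13, 14, 14, 20, 22] (size 5, max 22) hi=[30, 30, 37, 37, 47] (size 5, min 30) -> median=26
Step 11: insert 7 -> lo=[7, 13, 14, 14, 20, 22] (size 6, max 22) hi=[30, 30, 37, 37, 47] (size 5, min 30) -> median=22

Answer: 20 25 20 25 20 17 20 21 22 26 22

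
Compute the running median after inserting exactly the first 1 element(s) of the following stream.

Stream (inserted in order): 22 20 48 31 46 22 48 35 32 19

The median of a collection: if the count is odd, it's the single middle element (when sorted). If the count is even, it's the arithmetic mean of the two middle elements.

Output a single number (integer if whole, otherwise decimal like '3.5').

Answer: 22

Derivation:
Step 1: insert 22 -> lo=[22] (size 1, max 22) hi=[] (size 0) -> median=22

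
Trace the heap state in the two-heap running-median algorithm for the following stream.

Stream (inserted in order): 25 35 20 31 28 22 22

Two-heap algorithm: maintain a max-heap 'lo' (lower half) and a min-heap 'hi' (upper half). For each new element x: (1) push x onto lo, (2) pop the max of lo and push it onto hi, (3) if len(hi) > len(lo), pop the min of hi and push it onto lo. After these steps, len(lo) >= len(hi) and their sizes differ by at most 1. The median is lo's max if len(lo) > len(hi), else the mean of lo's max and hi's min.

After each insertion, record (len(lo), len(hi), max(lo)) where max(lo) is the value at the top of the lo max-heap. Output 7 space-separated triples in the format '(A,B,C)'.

Step 1: insert 25 -> lo=[25] hi=[] -> (len(lo)=1, len(hi)=0, max(lo)=25)
Step 2: insert 35 -> lo=[25] hi=[35] -> (len(lo)=1, len(hi)=1, max(lo)=25)
Step 3: insert 20 -> lo=[20, 25] hi=[35] -> (len(lo)=2, len(hi)=1, max(lo)=25)
Step 4: insert 31 -> lo=[20, 25] hi=[31, 35] -> (len(lo)=2, len(hi)=2, max(lo)=25)
Step 5: insert 28 -> lo=[20, 25, 28] hi=[31, 35] -> (len(lo)=3, len(hi)=2, max(lo)=28)
Step 6: insert 22 -> lo=[20, 22, 25] hi=[28, 31, 35] -> (len(lo)=3, len(hi)=3, max(lo)=25)
Step 7: insert 22 -> lo=[20, 22, 22, 25] hi=[28, 31, 35] -> (len(lo)=4, len(hi)=3, max(lo)=25)

Answer: (1,0,25) (1,1,25) (2,1,25) (2,2,25) (3,2,28) (3,3,25) (4,3,25)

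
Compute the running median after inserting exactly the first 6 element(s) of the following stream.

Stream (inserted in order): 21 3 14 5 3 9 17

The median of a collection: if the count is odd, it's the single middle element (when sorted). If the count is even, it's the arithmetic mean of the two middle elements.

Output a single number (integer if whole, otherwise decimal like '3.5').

Step 1: insert 21 -> lo=[21] (size 1, max 21) hi=[] (size 0) -> median=21
Step 2: insert 3 -> lo=[3] (size 1, max 3) hi=[21] (size 1, min 21) -> median=12
Step 3: insert 14 -> lo=[3, 14] (size 2, max 14) hi=[21] (size 1, min 21) -> median=14
Step 4: insert 5 -> lo=[3, 5] (size 2, max 5) hi=[14, 21] (size 2, min 14) -> median=9.5
Step 5: insert 3 -> lo=[3, 3, 5] (size 3, max 5) hi=[14, 21] (size 2, min 14) -> median=5
Step 6: insert 9 -> lo=[3, 3, 5] (size 3, max 5) hi=[9, 14, 21] (size 3, min 9) -> median=7

Answer: 7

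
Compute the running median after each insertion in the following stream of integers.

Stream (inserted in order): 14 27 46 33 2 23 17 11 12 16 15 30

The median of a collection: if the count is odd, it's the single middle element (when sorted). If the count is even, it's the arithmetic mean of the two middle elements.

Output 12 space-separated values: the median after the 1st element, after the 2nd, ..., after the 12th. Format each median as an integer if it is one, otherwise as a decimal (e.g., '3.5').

Answer: 14 20.5 27 30 27 25 23 20 17 16.5 16 16.5

Derivation:
Step 1: insert 14 -> lo=[14] (size 1, max 14) hi=[] (size 0) -> median=14
Step 2: insert 27 -> lo=[14] (size 1, max 14) hi=[27] (size 1, min 27) -> median=20.5
Step 3: insert 46 -> lo=[14, 27] (size 2, max 27) hi=[46] (size 1, min 46) -> median=27
Step 4: insert 33 -> lo=[14, 27] (size 2, max 27) hi=[33, 46] (size 2, min 33) -> median=30
Step 5: insert 2 -> lo=[2, 14, 27] (size 3, max 27) hi=[33, 46] (size 2, min 33) -> median=27
Step 6: insert 23 -> lo=[2, 14, 23] (size 3, max 23) hi=[27, 33, 46] (size 3, min 27) -> median=25
Step 7: insert 17 -> lo=[2, 14, 17, 23] (size 4, max 23) hi=[27, 33, 46] (size 3, min 27) -> median=23
Step 8: insert 11 -> lo=[2, 11, 14, 17] (size 4, max 17) hi=[23, 27, 33, 46] (size 4, min 23) -> median=20
Step 9: insert 12 -> lo=[2, 11, 12, 14, 17] (size 5, max 17) hi=[23, 27, 33, 46] (size 4, min 23) -> median=17
Step 10: insert 16 -> lo=[2, 11, 12, 14, 16] (size 5, max 16) hi=[17, 23, 27, 33, 46] (size 5, min 17) -> median=16.5
Step 11: insert 15 -> lo=[2, 11, 12, 14, 15, 16] (size 6, max 16) hi=[17, 23, 27, 33, 46] (size 5, min 17) -> median=16
Step 12: insert 30 -> lo=[2, 11, 12, 14, 15, 16] (size 6, max 16) hi=[17, 23, 27, 30, 33, 46] (size 6, min 17) -> median=16.5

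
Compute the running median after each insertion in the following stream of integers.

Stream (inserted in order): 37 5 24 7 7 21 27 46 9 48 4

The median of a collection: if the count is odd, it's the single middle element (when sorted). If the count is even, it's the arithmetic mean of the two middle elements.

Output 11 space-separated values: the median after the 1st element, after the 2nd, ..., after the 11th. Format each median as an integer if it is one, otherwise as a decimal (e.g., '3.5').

Step 1: insert 37 -> lo=[37] (size 1, max 37) hi=[] (size 0) -> median=37
Step 2: insert 5 -> lo=[5] (size 1, max 5) hi=[37] (size 1, min 37) -> median=21
Step 3: insert 24 -> lo=[5, 24] (size 2, max 24) hi=[37] (size 1, min 37) -> median=24
Step 4: insert 7 -> lo=[5, 7] (size 2, max 7) hi=[24, 37] (size 2, min 24) -> median=15.5
Step 5: insert 7 -> lo=[5, 7, 7] (size 3, max 7) hi=[24, 37] (size 2, min 24) -> median=7
Step 6: insert 21 -> lo=[5, 7, 7] (size 3, max 7) hi=[21, 24, 37] (size 3, min 21) -> median=14
Step 7: insert 27 -> lo=[5, 7, 7, 21] (size 4, max 21) hi=[24, 27, 37] (size 3, min 24) -> median=21
Step 8: insert 46 -> lo=[5, 7, 7, 21] (size 4, max 21) hi=[24, 27, 37, 46] (size 4, min 24) -> median=22.5
Step 9: insert 9 -> lo=[5, 7, 7, 9, 21] (size 5, max 21) hi=[24, 27, 37, 46] (size 4, min 24) -> median=21
Step 10: insert 48 -> lo=[5, 7, 7, 9, 21] (size 5, max 21) hi=[24, 27, 37, 46, 48] (size 5, min 24) -> median=22.5
Step 11: insert 4 -> lo=[4, 5, 7, 7, 9, 21] (size 6, max 21) hi=[24, 27, 37, 46, 48] (size 5, min 24) -> median=21

Answer: 37 21 24 15.5 7 14 21 22.5 21 22.5 21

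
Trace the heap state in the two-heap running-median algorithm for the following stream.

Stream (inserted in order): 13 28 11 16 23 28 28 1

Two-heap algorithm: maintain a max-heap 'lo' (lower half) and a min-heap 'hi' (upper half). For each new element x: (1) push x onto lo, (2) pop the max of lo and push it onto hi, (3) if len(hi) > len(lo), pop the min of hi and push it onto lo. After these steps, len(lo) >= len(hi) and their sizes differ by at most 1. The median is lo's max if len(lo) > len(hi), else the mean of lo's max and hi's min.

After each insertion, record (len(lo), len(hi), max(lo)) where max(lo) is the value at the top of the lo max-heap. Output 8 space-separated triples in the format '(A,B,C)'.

Step 1: insert 13 -> lo=[13] hi=[] -> (len(lo)=1, len(hi)=0, max(lo)=13)
Step 2: insert 28 -> lo=[13] hi=[28] -> (len(lo)=1, len(hi)=1, max(lo)=13)
Step 3: insert 11 -> lo=[11, 13] hi=[28] -> (len(lo)=2, len(hi)=1, max(lo)=13)
Step 4: insert 16 -> lo=[11, 13] hi=[16, 28] -> (len(lo)=2, len(hi)=2, max(lo)=13)
Step 5: insert 23 -> lo=[11, 13, 16] hi=[23, 28] -> (len(lo)=3, len(hi)=2, max(lo)=16)
Step 6: insert 28 -> lo=[11, 13, 16] hi=[23, 28, 28] -> (len(lo)=3, len(hi)=3, max(lo)=16)
Step 7: insert 28 -> lo=[11, 13, 16, 23] hi=[28, 28, 28] -> (len(lo)=4, len(hi)=3, max(lo)=23)
Step 8: insert 1 -> lo=[1, 11, 13, 16] hi=[23, 28, 28, 28] -> (len(lo)=4, len(hi)=4, max(lo)=16)

Answer: (1,0,13) (1,1,13) (2,1,13) (2,2,13) (3,2,16) (3,3,16) (4,3,23) (4,4,16)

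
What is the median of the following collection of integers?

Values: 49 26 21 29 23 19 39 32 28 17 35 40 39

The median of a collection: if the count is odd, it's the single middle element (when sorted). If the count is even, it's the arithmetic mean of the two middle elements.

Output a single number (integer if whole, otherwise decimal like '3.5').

Step 1: insert 49 -> lo=[49] (size 1, max 49) hi=[] (size 0) -> median=49
Step 2: insert 26 -> lo=[26] (size 1, max 26) hi=[49] (size 1, min 49) -> median=37.5
Step 3: insert 21 -> lo=[21, 26] (size 2, max 26) hi=[49] (size 1, min 49) -> median=26
Step 4: insert 29 -> lo=[21, 26] (size 2, max 26) hi=[29, 49] (size 2, min 29) -> median=27.5
Step 5: insert 23 -> lo=[21, 23, 26] (size 3, max 26) hi=[29, 49] (size 2, min 29) -> median=26
Step 6: insert 19 -> lo=[19, 21, 23] (size 3, max 23) hi=[26, 29, 49] (size 3, min 26) -> median=24.5
Step 7: insert 39 -> lo=[19, 21, 23, 26] (size 4, max 26) hi=[29, 39, 49] (size 3, min 29) -> median=26
Step 8: insert 32 -> lo=[19, 21, 23, 26] (size 4, max 26) hi=[29, 32, 39, 49] (size 4, min 29) -> median=27.5
Step 9: insert 28 -> lo=[19, 21, 23, 26, 28] (size 5, max 28) hi=[29, 32, 39, 49] (size 4, min 29) -> median=28
Step 10: insert 17 -> lo=[17, 19, 21, 23, 26] (size 5, max 26) hi=[28, 29, 32, 39, 49] (size 5, min 28) -> median=27
Step 11: insert 35 -> lo=[17, 19, 21, 23, 26, 28] (size 6, max 28) hi=[29, 32, 35, 39, 49] (size 5, min 29) -> median=28
Step 12: insert 40 -> lo=[17, 19, 21, 23, 26, 28] (size 6, max 28) hi=[29, 32, 35, 39, 40, 49] (size 6, min 29) -> median=28.5
Step 13: insert 39 -> lo=[17, 19, 21, 23, 26, 28, 29] (size 7, max 29) hi=[32, 35, 39, 39, 40, 49] (size 6, min 32) -> median=29

Answer: 29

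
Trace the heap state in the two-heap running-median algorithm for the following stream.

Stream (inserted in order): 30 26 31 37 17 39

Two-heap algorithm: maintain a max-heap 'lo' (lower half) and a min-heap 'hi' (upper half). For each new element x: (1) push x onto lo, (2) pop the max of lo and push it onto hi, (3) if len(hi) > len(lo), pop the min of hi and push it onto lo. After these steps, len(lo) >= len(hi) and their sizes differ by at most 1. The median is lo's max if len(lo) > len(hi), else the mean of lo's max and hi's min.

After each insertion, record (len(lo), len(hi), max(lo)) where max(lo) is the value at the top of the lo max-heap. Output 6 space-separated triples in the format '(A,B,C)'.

Answer: (1,0,30) (1,1,26) (2,1,30) (2,2,30) (3,2,30) (3,3,30)

Derivation:
Step 1: insert 30 -> lo=[30] hi=[] -> (len(lo)=1, len(hi)=0, max(lo)=30)
Step 2: insert 26 -> lo=[26] hi=[30] -> (len(lo)=1, len(hi)=1, max(lo)=26)
Step 3: insert 31 -> lo=[26, 30] hi=[31] -> (len(lo)=2, len(hi)=1, max(lo)=30)
Step 4: insert 37 -> lo=[26, 30] hi=[31, 37] -> (len(lo)=2, len(hi)=2, max(lo)=30)
Step 5: insert 17 -> lo=[17, 26, 30] hi=[31, 37] -> (len(lo)=3, len(hi)=2, max(lo)=30)
Step 6: insert 39 -> lo=[17, 26, 30] hi=[31, 37, 39] -> (len(lo)=3, len(hi)=3, max(lo)=30)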